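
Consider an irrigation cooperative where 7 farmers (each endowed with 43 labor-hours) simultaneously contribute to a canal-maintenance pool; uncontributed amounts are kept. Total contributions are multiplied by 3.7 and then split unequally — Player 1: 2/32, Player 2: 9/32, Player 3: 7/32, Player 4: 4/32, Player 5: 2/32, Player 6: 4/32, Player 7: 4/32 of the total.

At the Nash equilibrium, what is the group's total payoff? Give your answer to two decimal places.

417.10 labor-hours

Player j's private return per contributed unit is 3.7 × (j's share). Contributing is weakly dominant for j when that share is at least 1/3.7 = 0.2703, and contributing 0 is dominant otherwise.
Player 2 alone (share 9/32) is above the threshold, contributing 43; the remaining 6 contribute 0. Total contributed: 43.
The canal-maintenance pool pays out 3.7 × 43 = 159.10 in total (split across the unequal shares, but the aggregate is all that matters for the group sum).
The 6 free-riders keep 43 each, adding 258. Group total = 258 + 159.10 = 417.10.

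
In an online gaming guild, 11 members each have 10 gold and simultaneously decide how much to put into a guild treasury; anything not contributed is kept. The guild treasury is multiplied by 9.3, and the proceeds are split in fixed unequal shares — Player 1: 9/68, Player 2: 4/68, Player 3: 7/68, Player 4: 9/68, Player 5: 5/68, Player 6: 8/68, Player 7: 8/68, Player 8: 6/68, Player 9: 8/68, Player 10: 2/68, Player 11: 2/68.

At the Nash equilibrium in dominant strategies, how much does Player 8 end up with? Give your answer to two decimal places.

51.03 gold

A player with share s gets back 9.3·s per unit contributed, so full contribution is dominant for anyone with s > 1/9.3 = 0.1075 and zero contribution is dominant for anyone below.
Player 1, Player 4, Player 6, Player 7 and Player 9 are above the threshold, contributing 10 each; the remaining 6 contribute 0. Total contributed: 50.
Player 8 keeps 10 and receives 9.3 × 50 × 6/68 = 41.03 from the guild treasury, for a payoff of 51.03.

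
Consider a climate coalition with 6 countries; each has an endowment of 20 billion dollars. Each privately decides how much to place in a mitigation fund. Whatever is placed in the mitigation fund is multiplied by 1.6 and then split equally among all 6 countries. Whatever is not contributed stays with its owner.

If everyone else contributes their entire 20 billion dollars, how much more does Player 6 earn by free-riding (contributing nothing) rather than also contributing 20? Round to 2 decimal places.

Switching from a contribution of 20 to 0 lets Player 6 keep an extra 20 billion dollars, but lowers the mitigation fund by 20, which costs Player 6 their own share of that drop: 1.6/6 × 20 = 5.33.
Net gain = 20 − 5.33 = 14.67. The private return per contributed unit (0.2667) is below 1, so free-riding is indeed the best response regardless of what the others do.

14.67 billion dollars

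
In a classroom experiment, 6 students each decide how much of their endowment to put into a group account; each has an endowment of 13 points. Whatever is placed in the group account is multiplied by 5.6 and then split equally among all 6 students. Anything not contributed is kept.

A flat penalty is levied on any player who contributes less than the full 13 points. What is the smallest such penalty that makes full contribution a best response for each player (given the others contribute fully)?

Given the others contribute fully, the best deviation is to contribute 0 (any partial contribution still incurs the fine and gives up units whose private return 0.9333 is below 1).
Deviating from 13 to 0 saves 13 points but forfeits the deviator's share of the drop in the group account: 5.6/6 × 13 = 12.13.
So the deviation gain is 13 − 12.13 = 0.87, and the fine must be at least 0.87 points to wipe it out.

0.87 points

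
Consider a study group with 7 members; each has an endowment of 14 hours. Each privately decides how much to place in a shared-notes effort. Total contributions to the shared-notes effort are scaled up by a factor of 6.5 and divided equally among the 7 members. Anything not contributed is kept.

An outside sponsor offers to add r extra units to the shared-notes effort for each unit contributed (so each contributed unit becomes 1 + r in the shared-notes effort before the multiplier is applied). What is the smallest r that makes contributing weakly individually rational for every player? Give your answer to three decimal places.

0.077

With matching at rate r, one contributed unit becomes (1 + r) in the shared-notes effort and returns 6.5 × (1 + r) / 7 to the contributor.
Setting this equal to 1: 1 + r = 7/6.5 = 1.0769.
So the minimum matching rate is r = 1.0769 − 1 = 0.077.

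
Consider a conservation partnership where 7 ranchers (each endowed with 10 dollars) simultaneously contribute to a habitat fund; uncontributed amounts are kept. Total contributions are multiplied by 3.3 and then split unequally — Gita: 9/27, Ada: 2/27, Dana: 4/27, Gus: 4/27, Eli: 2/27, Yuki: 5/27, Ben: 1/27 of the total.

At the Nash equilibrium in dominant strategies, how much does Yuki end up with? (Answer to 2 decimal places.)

16.11 dollars

A player with share s gets back 3.3·s per unit contributed, so full contribution is dominant for anyone with s > 1/3.3 = 0.3030 and zero contribution is dominant for anyone below.
The only share above 0.3030 is Gita's 9/27, contributing 10; the remaining 6 contribute 0. Total contributed: 10.
Yuki keeps 10 and receives 3.3 × 10 × 5/27 = 6.11 from the habitat fund, for a payoff of 16.11.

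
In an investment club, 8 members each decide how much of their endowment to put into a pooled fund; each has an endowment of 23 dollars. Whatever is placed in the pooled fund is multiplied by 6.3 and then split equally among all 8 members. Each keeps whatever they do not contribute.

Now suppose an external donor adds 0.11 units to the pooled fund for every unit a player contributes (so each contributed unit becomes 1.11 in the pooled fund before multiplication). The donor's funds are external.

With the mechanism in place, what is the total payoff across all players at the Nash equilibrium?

The effective private return is 6.3 × 1.11 / 8 = 0.8741, which is still under 1, so the mechanism doesn't change anyone's dominant strategy: zero contribution.
Everyone keeps their endowment and the group total is 8 × 23 = 184.

184.00 dollars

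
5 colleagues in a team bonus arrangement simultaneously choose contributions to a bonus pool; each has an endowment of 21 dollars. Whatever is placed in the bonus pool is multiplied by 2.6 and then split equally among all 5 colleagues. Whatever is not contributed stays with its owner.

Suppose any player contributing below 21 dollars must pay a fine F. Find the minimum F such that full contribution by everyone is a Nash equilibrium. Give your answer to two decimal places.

10.08 dollars

Given the others contribute fully, the best deviation is to contribute 0 (any partial contribution still incurs the fine and gives up units whose private return 0.5200 is below 1).
Deviating from 21 to 0 saves 21 dollars but forfeits the deviator's share of the drop in the bonus pool: 2.6/5 × 21 = 10.92.
So the deviation gain is 21 − 10.92 = 10.08, and the fine must be at least 10.08 dollars to wipe it out.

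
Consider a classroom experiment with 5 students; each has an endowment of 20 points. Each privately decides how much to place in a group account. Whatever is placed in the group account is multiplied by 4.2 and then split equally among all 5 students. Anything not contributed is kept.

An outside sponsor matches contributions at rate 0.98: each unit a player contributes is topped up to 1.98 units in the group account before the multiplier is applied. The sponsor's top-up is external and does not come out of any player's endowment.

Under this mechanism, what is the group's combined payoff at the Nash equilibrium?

Under the mechanism each unit contributed yields 4.2 × 1.98 / 5 = 1.6632 back to its contributor per unit of net cost, which exceeds 1, making full contribution the dominant choice for everyone.
So the Nash equilibrium is full contribution by all 5; the group earns 4.2 × 1.98 × 100 = 831.60.

831.60 points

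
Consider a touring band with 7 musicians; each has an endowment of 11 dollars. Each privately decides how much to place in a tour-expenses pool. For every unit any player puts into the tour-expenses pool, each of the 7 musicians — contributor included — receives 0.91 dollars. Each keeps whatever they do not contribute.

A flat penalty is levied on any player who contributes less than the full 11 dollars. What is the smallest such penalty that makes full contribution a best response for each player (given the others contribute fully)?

0.99 dollars

Given the others contribute fully, the best deviation is to contribute 0 (any partial contribution still incurs the fine and gives up units whose private return 0.91 is below 1).
Deviating from 11 to 0 saves 11 dollars but forfeits the deviator's share of the drop in the tour-expenses pool: 0.91 × 11 = 10.01.
So the deviation gain is 11 − 10.01 = 0.99, and the fine must be at least 0.99 dollars to wipe it out.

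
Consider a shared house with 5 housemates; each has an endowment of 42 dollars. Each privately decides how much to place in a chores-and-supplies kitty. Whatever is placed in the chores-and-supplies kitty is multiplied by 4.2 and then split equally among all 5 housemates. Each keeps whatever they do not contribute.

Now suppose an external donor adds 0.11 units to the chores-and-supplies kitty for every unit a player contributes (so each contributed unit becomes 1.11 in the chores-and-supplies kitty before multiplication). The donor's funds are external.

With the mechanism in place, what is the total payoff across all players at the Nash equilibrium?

With the mechanism, a contributed unit returns 4.2 × 1.11 / 5 = 0.9324 per unit of net cost — still below 1 — so contributing 0 remains dominant for every player.
Everyone keeps their endowment and the group total is 5 × 42 = 210.

210.00 dollars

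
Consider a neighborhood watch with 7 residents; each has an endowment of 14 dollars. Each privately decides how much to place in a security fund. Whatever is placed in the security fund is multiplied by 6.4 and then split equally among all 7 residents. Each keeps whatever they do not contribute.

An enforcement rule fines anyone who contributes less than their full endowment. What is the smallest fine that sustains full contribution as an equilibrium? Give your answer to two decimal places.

Given the others contribute fully, the best deviation is to contribute 0 (any partial contribution still incurs the fine and gives up units whose private return 0.9143 is below 1).
Deviating from 14 to 0 saves 14 dollars but forfeits the deviator's share of the drop in the security fund: 6.4/7 × 14 = 12.80.
So the deviation gain is 14 − 12.80 = 1.20, and the fine must be at least 1.20 dollars to wipe it out.

1.20 dollars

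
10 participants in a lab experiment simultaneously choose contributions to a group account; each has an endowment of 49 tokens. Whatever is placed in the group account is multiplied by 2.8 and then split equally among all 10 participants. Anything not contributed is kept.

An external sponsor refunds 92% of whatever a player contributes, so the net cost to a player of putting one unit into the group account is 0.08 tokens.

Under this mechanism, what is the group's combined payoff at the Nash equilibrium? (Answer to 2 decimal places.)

The effective private return per unit is now (2.8/10) / 0.08 = 3.5000 > 1, so every player's dominant strategy flips to full contribution.
At the Nash equilibrium everyone contributes 49. Group total payoff = 10 × (49 × 0.92 + 2.8 × 49) = 1822.80.

1822.80 tokens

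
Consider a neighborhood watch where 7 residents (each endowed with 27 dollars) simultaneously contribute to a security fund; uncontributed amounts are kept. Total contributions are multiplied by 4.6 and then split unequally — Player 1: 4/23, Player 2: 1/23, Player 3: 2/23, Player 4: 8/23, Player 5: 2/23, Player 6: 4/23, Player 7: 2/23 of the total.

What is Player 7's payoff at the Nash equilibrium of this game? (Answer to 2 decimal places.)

37.80 dollars

A player with share s gets back 4.6·s per unit contributed, so full contribution is dominant for anyone with s > 1/4.6 = 0.2174 and zero contribution is dominant for anyone below.
Only Player 4 (8/23) clears that bar, contributing 27; the remaining 6 contribute 0. Total contributed: 27.
Player 7 keeps 27 and receives 4.6 × 27 × 2/23 = 10.80 from the security fund, for a payoff of 37.80.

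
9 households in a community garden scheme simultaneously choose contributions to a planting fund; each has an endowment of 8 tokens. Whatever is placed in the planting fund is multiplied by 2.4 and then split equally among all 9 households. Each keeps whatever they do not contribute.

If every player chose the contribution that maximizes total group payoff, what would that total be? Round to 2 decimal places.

Each contributed unit returns 2.400 to the group as a whole (0.2667 to each of 9 players), which exceeds 1, so the social optimum is full contribution: group total = 2.400 × 72 = 172.80.

172.80 tokens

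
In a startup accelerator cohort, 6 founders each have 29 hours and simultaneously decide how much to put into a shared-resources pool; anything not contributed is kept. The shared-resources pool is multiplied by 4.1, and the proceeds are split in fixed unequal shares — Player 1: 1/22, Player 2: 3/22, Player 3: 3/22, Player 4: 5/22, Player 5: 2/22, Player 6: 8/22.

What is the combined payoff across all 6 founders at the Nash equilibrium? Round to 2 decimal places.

For player j, contributing a unit is worthwhile iff 4.1 × (j's share) ≥ 1, i.e. iff j's share is at least 0.2439.
The only share above 0.2439 is Player 6's 8/22, contributing 29; the remaining 5 contribute 0. Total contributed: 29.
The shared-resources pool pays out 4.1 × 29 = 118.90 in total (split across the unequal shares, but the aggregate is all that matters for the group sum).
The 5 free-riders keep 29 each, adding 145. Group total = 145 + 118.90 = 263.90.

263.90 hours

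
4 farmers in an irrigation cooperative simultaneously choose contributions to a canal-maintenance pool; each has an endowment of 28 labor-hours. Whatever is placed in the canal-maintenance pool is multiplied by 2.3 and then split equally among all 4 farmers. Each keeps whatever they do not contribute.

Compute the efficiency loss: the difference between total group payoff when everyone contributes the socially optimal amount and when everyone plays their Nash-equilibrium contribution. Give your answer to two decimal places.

145.60 labor-hours

Each contributed unit returns 2.3/4 = 0.5750 to its contributor — below 1 — so contributing 0 is dominant for every player. At the Nash equilibrium everyone keeps their 28, and the group total is 4 × 28 = 112.
Each contributed unit returns 2.300 to the group as a whole (0.5750 to each of 4 players), which exceeds 1, so the social optimum is full contribution: group total = 2.300 × 112 = 257.60.
Efficiency loss = 257.60 − 112 = 145.60.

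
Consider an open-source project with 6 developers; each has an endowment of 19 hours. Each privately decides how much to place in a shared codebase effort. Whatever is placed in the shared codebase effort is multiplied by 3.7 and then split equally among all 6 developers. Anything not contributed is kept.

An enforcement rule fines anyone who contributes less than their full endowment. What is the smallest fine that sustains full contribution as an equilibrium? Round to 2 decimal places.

Given the others contribute fully, the best deviation is to contribute 0 (any partial contribution still incurs the fine and gives up units whose private return 0.6167 is below 1).
Deviating from 19 to 0 saves 19 hours but forfeits the deviator's share of the drop in the shared codebase effort: 3.7/6 × 19 = 11.72.
So the deviation gain is 19 − 11.72 = 7.28, and the fine must be at least 7.28 hours to wipe it out.

7.28 hours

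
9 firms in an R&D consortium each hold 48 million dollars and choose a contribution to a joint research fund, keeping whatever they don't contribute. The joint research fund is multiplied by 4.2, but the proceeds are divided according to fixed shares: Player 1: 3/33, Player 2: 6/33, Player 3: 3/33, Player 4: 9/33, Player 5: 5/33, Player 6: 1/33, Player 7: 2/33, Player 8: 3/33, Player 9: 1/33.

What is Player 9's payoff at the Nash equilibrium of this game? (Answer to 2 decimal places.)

54.11 million dollars

A player with share s gets back 4.2·s per unit contributed, so full contribution is dominant for anyone with s > 1/4.2 = 0.2381 and zero contribution is dominant for anyone below.
Only Player 4 (9/33) clears that bar, contributing 48; the remaining 8 contribute 0. Total contributed: 48.
Player 9 keeps 48 and receives 4.2 × 48 × 1/33 = 6.11 from the joint research fund, for a payoff of 54.11.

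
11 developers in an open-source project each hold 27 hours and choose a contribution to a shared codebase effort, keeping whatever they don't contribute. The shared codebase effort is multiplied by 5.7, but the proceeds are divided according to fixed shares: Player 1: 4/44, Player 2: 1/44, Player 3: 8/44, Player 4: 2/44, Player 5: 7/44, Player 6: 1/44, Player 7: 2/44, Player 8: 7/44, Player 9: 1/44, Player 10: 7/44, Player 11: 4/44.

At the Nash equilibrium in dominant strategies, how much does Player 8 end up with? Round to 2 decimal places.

51.48 hours

For player j, contributing a unit is worthwhile iff 5.7 × (j's share) ≥ 1, i.e. iff j's share is at least 0.1754.
Only Player 3 (8/44) clears that bar, contributing 27; the remaining 10 contribute 0. Total contributed: 27.
Player 8 keeps 27 and receives 5.7 × 27 × 7/44 = 24.48 from the shared codebase effort, for a payoff of 51.48.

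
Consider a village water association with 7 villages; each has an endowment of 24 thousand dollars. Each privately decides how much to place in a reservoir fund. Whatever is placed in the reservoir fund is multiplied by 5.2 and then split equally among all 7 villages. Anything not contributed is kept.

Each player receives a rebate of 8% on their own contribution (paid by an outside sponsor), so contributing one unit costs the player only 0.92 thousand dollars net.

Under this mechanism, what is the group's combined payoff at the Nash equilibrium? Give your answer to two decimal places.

The effective private return is (5.2/7) / 0.92 = 0.8075, which is still under 1, so the mechanism doesn't change anyone's dominant strategy: zero contribution.
Everyone keeps their endowment and the group total is 7 × 24 = 168.

168.00 thousand dollars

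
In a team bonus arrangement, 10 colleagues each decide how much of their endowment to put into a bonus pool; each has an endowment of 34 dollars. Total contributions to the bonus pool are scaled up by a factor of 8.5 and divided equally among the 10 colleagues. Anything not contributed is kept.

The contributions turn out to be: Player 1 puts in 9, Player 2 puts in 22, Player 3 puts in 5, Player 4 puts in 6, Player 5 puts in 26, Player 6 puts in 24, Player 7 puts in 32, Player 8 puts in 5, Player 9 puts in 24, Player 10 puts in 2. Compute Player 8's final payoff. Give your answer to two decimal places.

Total contributed: 9 + 22 + 5 + 6 + 26 + 24 + 32 + 5 + 24 + 2 = 155.
Each receives 8.5 × 155 / 10 = 131.75 from the bonus pool.
Player 8 keeps 34 − 5 = 29, so Player 8's payoff is 29 + 131.75 = 160.75.

160.75 dollars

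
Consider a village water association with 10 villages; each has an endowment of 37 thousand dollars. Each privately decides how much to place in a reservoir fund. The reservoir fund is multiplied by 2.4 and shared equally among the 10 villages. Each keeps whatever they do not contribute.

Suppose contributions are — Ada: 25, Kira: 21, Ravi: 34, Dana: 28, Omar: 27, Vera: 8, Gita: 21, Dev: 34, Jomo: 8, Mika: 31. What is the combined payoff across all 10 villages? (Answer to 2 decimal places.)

Total contributed: 25 + 21 + 34 + 28 + 27 + 8 + 21 + 34 + 8 + 31 = 237; total kept: 10 × 37 − 237 = 133.
The reservoir fund pays out 2.4 × 237 = 568.80 in aggregate.
Group total = 133 + 568.80 = 701.80.

701.80 thousand dollars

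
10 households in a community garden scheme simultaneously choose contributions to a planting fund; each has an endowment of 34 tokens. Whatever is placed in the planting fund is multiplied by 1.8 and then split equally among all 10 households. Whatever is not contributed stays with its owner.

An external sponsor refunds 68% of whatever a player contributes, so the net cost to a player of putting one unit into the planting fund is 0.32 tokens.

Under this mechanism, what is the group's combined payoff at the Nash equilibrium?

340.00 tokens

Even with the mechanism, each unit contributed returns only (1.8/10) / 0.32 = 0.5625 per unit of net cost, so contributing nothing is still dominant.
Everyone keeps their endowment and the group total is 10 × 34 = 340.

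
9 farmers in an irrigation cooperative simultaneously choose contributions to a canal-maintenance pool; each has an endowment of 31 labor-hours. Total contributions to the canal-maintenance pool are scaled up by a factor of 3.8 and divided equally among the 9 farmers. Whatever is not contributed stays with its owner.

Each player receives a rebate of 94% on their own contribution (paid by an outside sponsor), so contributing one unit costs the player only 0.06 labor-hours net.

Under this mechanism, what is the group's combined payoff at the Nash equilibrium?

The effective private return per unit is now (3.8/9) / 0.06 = 7.0370 > 1, so every player's dominant strategy flips to full contribution.
So the Nash equilibrium is full contribution by all 9; the group earns 9 × (31 × 0.94 + 3.8 × 31) = 1322.46.

1322.46 labor-hours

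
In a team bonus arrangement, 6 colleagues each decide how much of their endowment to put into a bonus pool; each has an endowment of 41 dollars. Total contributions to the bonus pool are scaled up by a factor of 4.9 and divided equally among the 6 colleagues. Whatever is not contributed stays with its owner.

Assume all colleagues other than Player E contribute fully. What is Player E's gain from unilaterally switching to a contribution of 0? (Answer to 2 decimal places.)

Switching from a contribution of 41 to 0 lets Player E keep an extra 41 dollars, but lowers the bonus pool by 41, which costs Player E their own share of that drop: 4.9/6 × 41 = 33.48.
Net gain = 41 − 33.48 = 7.52. The private return per contributed unit (0.8167) is below 1, so free-riding is indeed the best response regardless of what the others do.

7.52 dollars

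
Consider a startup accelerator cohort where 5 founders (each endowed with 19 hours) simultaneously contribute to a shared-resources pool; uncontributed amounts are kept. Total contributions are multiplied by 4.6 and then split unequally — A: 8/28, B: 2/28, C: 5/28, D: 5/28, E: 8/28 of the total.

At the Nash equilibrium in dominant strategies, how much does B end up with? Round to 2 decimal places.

31.49 hours

A player with share s gets back 4.6·s per unit contributed, so full contribution is dominant for anyone with s > 1/4.6 = 0.2174 and zero contribution is dominant for anyone below.
A and E are above the threshold, contributing 19 each; the remaining 3 contribute 0. Total contributed: 38.
B keeps 19 and receives 4.6 × 38 × 2/28 = 12.49 from the shared-resources pool, for a payoff of 31.49.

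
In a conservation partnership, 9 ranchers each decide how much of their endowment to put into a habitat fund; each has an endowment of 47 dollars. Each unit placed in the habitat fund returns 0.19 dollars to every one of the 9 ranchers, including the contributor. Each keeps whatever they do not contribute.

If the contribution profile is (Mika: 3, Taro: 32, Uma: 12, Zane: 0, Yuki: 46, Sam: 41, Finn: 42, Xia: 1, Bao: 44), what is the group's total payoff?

Total contributed: 3 + 32 + 12 + 0 + 46 + 41 + 42 + 1 + 44 = 221; total kept: 9 × 47 − 221 = 202.
The habitat fund pays out 0.19 × 9 × 221 = 377.91 in aggregate.
Group total = 202 + 377.91 = 579.91.

579.91 dollars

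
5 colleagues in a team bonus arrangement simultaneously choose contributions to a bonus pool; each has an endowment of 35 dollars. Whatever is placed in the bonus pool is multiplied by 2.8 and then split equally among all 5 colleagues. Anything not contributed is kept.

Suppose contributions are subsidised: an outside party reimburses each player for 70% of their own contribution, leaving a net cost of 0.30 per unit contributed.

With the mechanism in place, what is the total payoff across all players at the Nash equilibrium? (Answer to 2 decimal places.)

612.50 dollars

Under the mechanism each unit contributed yields (2.8/5) / 0.30 = 1.8667 back to its contributor per unit of net cost, which exceeds 1, making full contribution the dominant choice for everyone.
At the Nash equilibrium everyone contributes 35. Group total payoff = 5 × (35 × 0.70 + 2.8 × 35) = 612.50.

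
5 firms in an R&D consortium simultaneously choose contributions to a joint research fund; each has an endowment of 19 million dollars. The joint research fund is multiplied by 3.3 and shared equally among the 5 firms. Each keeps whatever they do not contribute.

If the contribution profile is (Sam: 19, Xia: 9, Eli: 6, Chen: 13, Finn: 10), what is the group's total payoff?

226.10 million dollars

Total contributed: 19 + 9 + 6 + 13 + 10 = 57; total kept: 5 × 19 − 57 = 38.
The joint research fund pays out 3.3 × 57 = 188.10 in aggregate.
Group total = 38 + 188.10 = 226.10.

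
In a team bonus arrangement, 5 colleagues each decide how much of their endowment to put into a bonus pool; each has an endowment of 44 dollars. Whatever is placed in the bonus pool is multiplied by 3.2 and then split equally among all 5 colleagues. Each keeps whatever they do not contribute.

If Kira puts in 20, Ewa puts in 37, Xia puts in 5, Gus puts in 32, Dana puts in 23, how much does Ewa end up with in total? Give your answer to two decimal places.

81.88 dollars

Total contributed: 20 + 37 + 5 + 32 + 23 = 117.
Each receives 3.2 × 117 / 5 = 74.88 from the bonus pool.
Ewa keeps 44 − 37 = 7, so Ewa's payoff is 7 + 74.88 = 81.88.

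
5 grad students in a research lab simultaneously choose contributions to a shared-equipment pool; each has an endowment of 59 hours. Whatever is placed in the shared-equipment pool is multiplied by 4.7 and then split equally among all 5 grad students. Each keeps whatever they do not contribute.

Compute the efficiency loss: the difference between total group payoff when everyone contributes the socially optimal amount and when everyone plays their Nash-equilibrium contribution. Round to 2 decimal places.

Each contributed unit returns 4.7/5 = 0.9400 to its contributor — below 1 — so contributing 0 is dominant for every player. At the Nash equilibrium everyone keeps their 59, and the group total is 5 × 59 = 295.
Each contributed unit returns 4.700 to the group as a whole (0.9400 to each of 5 players), which exceeds 1, so the social optimum is full contribution: group total = 4.700 × 295 = 1386.50.
Efficiency loss = 1386.50 − 295 = 1091.50.

1091.50 hours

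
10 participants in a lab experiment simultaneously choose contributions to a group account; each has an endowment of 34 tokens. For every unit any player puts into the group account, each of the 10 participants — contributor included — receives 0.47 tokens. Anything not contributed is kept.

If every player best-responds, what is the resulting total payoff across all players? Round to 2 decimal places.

340.00 tokens

The private return per contributed unit is 0.47 < 1, so contributing 0 is dominant for every player. At the Nash equilibrium everyone keeps their 34, and the group total is 10 × 34 = 340.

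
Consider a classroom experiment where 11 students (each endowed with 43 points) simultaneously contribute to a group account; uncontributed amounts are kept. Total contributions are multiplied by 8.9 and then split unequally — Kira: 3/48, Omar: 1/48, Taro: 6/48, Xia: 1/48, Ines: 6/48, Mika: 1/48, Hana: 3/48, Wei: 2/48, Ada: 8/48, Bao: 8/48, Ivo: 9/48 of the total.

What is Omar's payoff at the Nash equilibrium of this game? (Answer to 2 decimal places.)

Each unit j contributes comes back to j as 8.9 × (j's share), so j prefers to contribute only if that share exceeds 1/8.9 = 0.1124; otherwise keeping the unit dominates.
Taro, Ines, Ada, Bao and Ivo are above the threshold, contributing 43 each; the remaining 6 contribute 0. Total contributed: 215.
Omar keeps 43 and receives 8.9 × 215 × 1/48 = 39.86 from the group account, for a payoff of 82.86.

82.86 points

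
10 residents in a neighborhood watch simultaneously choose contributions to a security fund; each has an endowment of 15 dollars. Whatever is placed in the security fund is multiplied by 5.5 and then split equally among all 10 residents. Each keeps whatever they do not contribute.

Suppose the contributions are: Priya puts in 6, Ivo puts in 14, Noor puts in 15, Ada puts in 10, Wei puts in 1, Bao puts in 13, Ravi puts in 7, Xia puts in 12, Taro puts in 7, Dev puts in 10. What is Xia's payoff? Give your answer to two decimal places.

55.25 dollars

Total contributed: 6 + 14 + 15 + 10 + 1 + 13 + 7 + 12 + 7 + 10 = 95.
Each receives 5.5 × 95 / 10 = 52.25 from the security fund.
Xia keeps 15 − 12 = 3, so Xia's payoff is 3 + 52.25 = 55.25.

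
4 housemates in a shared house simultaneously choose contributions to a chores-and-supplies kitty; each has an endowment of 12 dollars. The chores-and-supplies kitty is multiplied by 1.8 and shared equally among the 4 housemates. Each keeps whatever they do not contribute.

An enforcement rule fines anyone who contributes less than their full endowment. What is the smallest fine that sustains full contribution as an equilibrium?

6.60 dollars

Given the others contribute fully, the best deviation is to contribute 0 (any partial contribution still incurs the fine and gives up units whose private return 0.4500 is below 1).
Deviating from 12 to 0 saves 12 dollars but forfeits the deviator's share of the drop in the chores-and-supplies kitty: 1.8/4 × 12 = 5.40.
So the deviation gain is 12 − 5.40 = 6.60, and the fine must be at least 6.60 dollars to wipe it out.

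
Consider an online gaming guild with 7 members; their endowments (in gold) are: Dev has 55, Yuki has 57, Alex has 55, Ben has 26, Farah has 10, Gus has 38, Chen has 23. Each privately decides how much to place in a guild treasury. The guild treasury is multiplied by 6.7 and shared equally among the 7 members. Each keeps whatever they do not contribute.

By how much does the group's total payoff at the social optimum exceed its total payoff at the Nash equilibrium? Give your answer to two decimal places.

1504.80 gold

The private return per contributed unit is 6.7/7 = 0.9571 < 1 for every player regardless of endowment, so the Nash equilibrium is zero contribution and the group total is Σ E_j = 55 + 57 + 55 + 26 + 10 + 38 + 23 = 264.
Each contributed unit returns 6.700 to the group, so the social optimum is full contribution by everyone: group total = 6.700 × 264 = 1768.80.
Efficiency loss = (6.700 − 1) × 264 = 1504.80.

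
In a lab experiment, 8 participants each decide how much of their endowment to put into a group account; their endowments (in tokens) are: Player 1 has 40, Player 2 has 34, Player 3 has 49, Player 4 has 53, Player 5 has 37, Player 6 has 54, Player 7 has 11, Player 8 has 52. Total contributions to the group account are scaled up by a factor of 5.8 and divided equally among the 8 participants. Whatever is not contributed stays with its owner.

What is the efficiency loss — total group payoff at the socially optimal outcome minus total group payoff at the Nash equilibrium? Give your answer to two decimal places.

The private return per contributed unit is 5.8/8 = 0.7250 < 1 for every player regardless of endowment, so the Nash equilibrium is zero contribution and the group total is Σ E_j = 40 + 34 + 49 + 53 + 37 + 54 + 11 + 52 = 330.
Each contributed unit returns 5.800 to the group, so the social optimum is full contribution by everyone: group total = 5.800 × 330 = 1914.00.
Efficiency loss = (5.800 − 1) × 330 = 1584.00.

1584.00 tokens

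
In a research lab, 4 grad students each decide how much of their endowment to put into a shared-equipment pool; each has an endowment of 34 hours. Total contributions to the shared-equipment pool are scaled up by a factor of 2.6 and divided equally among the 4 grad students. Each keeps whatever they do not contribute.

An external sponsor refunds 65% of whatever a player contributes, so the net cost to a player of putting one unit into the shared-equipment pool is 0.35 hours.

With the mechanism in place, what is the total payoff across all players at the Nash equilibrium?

442.00 hours

With the mechanism, a contributed unit returns (2.6/4) / 0.35 = 1.8571 per unit of net cost to the contributor — now above 1 — so contributing fully is weakly dominant for every player.
So the Nash equilibrium is full contribution by all 4; the group earns 4 × (34 × 0.65 + 2.6 × 34) = 442.00.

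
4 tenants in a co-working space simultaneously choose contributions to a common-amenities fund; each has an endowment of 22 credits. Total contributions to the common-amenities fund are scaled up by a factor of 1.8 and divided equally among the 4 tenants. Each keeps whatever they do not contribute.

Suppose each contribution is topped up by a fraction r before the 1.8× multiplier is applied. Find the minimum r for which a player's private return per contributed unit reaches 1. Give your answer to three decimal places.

1.222

With matching at rate r, one contributed unit becomes (1 + r) in the common-amenities fund and returns 1.8 × (1 + r) / 4 to the contributor.
Setting this equal to 1: 1 + r = 4/1.8 = 2.2222.
So the minimum matching rate is r = 2.2222 − 1 = 1.222.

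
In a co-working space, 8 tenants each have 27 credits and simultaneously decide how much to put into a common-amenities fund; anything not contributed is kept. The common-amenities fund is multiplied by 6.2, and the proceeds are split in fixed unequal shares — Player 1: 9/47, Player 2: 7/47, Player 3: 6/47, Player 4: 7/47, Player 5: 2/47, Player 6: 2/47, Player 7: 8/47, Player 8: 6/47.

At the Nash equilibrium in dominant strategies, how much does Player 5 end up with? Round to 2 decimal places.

41.25 credits

For player j, contributing a unit is worthwhile iff 6.2 × (j's share) ≥ 1, i.e. iff j's share is at least 0.1613.
Player 1 and Player 7 clear that bar, contributing 27 each; the remaining 6 contribute 0. Total contributed: 54.
Player 5 keeps 27 and receives 6.2 × 54 × 2/47 = 14.25 from the common-amenities fund, for a payoff of 41.25.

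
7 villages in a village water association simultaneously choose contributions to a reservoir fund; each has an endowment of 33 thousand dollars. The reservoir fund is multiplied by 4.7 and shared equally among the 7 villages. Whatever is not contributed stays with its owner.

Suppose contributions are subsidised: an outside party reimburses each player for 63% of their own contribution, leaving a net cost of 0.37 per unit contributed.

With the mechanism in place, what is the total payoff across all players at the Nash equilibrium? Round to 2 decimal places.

Under the mechanism each unit contributed yields (4.7/7) / 0.37 = 1.8147 back to its contributor per unit of net cost, which exceeds 1, making full contribution the dominant choice for everyone.
At the Nash equilibrium everyone contributes 33. Group total payoff = 7 × (33 × 0.63 + 4.7 × 33) = 1231.23.

1231.23 thousand dollars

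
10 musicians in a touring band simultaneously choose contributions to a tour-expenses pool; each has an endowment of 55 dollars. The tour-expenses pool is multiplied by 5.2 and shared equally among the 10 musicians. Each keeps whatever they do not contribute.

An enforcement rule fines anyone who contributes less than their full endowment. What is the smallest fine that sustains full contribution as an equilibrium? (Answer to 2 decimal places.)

26.40 dollars

Given the others contribute fully, the best deviation is to contribute 0 (any partial contribution still incurs the fine and gives up units whose private return 0.5200 is below 1).
Deviating from 55 to 0 saves 55 dollars but forfeits the deviator's share of the drop in the tour-expenses pool: 5.2/10 × 55 = 28.60.
So the deviation gain is 55 − 28.60 = 26.40, and the fine must be at least 26.40 dollars to wipe it out.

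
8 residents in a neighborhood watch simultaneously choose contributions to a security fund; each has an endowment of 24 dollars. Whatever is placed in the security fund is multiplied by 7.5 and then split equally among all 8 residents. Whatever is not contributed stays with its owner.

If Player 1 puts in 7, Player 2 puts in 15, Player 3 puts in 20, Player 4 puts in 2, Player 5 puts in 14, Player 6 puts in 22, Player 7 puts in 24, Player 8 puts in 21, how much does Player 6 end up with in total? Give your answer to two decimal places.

Total contributed: 7 + 15 + 20 + 2 + 14 + 22 + 24 + 21 = 125.
Each receives 7.5 × 125 / 8 = 117.19 from the security fund.
Player 6 keeps 24 − 22 = 2, so Player 6's payoff is 2 + 117.19 = 119.19.

119.19 dollars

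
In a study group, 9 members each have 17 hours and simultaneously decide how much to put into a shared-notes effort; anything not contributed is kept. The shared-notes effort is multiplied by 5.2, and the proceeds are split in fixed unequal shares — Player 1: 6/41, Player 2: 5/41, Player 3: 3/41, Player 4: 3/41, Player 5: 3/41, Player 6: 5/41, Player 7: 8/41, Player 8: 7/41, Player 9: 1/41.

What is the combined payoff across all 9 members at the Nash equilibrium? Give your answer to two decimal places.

224.40 hours

Player j's private return per contributed unit is 5.2 × (j's share). Contributing is weakly dominant for j when that share is at least 1/5.2 = 0.1923, and contributing 0 is dominant otherwise.
The only share above 0.1923 is Player 7's 8/41, contributing 17; the remaining 8 contribute 0. Total contributed: 17.
The shared-notes effort pays out 5.2 × 17 = 88.40 in total (split across the unequal shares, but the aggregate is all that matters for the group sum).
The 8 free-riders keep 17 each, adding 136. Group total = 136 + 88.40 = 224.40.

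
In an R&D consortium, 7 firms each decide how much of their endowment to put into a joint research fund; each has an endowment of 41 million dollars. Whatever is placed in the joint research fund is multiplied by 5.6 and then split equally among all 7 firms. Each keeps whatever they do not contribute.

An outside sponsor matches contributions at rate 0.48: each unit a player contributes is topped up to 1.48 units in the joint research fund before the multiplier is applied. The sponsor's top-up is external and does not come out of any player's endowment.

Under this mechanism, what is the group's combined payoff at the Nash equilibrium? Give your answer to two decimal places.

2378.66 million dollars

The effective private return per unit is now 5.6 × 1.48 / 7 = 1.1840 > 1, so every player's dominant strategy flips to full contribution.
At the Nash equilibrium everyone contributes 41. Group total payoff = 5.6 × 1.48 × 287 = 2378.66.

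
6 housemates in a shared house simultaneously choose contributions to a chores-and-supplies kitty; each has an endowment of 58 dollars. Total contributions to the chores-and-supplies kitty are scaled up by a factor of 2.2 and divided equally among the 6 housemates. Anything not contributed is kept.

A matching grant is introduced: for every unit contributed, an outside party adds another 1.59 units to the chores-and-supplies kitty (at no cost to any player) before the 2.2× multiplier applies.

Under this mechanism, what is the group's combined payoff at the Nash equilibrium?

The effective private return is 2.2 × 2.59 / 6 = 0.9497, which is still under 1, so the mechanism doesn't change anyone's dominant strategy: zero contribution.
At the Nash equilibrium no one contributes; group total payoff = 6 × 58 = 348.

348.00 dollars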